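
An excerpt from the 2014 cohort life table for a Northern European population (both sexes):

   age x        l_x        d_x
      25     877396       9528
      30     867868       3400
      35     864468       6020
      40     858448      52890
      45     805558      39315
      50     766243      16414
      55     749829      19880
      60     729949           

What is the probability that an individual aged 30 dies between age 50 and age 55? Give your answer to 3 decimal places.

We want 20|5q30 = (l_50 − l_55)/l_30.
This is the probability of reaching 50 but not 55, conditional on being alive at 30: (l_50 − l_55) / l_30.
= (766243 − 749829) / 867868 = 16414 / 867868 = 0.018913.

0.019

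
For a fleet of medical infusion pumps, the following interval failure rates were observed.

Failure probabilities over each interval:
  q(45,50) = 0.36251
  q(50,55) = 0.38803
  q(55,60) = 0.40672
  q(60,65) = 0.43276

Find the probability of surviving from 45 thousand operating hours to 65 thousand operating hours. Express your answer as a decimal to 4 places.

0.1313

Survival from 45 to 65 is the product of surviving each interval: (1 − 0.36251) × (1 − 0.38803) × (1 − 0.40672) × (1 − 0.43276).
= 0.63749 × 0.61197 × 0.59328 × 0.56724 = 0.131290.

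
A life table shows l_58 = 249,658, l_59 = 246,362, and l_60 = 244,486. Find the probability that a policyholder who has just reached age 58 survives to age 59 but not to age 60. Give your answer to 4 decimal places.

We want 1|1q58 = (l_59 − l_60)/l_58.
This is the probability of reaching 59 but not 60, conditional on being alive at 58: (l_59 − l_60) / l_58.
= (246,362 − 244,486) / 249,658 = 1,876 / 249,658 = 0.007514.

0.0075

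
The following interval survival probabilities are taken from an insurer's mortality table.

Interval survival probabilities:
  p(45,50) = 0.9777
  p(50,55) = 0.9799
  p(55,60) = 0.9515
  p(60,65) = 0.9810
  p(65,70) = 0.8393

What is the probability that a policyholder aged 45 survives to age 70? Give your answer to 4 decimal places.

0.7506

Survival from 45 to 70 is the product of surviving each interval: 0.9777 × 0.9799 × 0.9515 × 0.9810 × 0.8393.
= 0.750555.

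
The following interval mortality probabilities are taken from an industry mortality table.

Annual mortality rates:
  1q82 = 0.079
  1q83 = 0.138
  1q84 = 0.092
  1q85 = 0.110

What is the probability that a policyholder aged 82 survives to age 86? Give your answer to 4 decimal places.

0.6416

The overall survival probability is (1 − 0.079) × (1 − 0.138) × (1 − 0.092) × (1 − 0.110).
= 0.921 × 0.862 × 0.908 × 0.890 = 0.641568.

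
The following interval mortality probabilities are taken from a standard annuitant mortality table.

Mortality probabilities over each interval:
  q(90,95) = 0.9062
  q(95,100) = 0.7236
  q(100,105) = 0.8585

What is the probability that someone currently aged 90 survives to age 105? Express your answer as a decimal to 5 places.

The overall survival probability is (1 − 0.9062) × (1 − 0.7236) × (1 − 0.8585).
= 0.0938 × 0.2764 × 0.1415 = 0.003669.

0.00367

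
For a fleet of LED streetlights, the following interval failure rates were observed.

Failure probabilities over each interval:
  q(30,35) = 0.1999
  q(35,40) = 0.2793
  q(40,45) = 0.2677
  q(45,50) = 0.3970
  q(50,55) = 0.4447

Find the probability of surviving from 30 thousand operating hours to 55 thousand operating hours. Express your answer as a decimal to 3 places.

Survival from 30 to 55 is the product of surviving each interval: (1 − 0.1999) × (1 − 0.2793) × (1 − 0.2677) × (1 − 0.3970) × (1 − 0.4447).
= 0.8001 × 0.7207 × 0.7323 × 0.6030 × 0.5553 = 0.141395.

0.141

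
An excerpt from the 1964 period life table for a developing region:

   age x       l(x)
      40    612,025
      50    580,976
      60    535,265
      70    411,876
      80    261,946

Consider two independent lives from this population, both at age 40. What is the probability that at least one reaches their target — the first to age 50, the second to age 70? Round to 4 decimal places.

0.9834

p₁ = l(50)/l(40) = 580,976/612,025 = 0.949268; p₂ = l(70)/l(40) = 411,876/612,025 = 0.672973.
P(at least one) = 1 − (1−p₁)(1−p₂) = 1 − 0.050732 × 0.327027 = 0.983409.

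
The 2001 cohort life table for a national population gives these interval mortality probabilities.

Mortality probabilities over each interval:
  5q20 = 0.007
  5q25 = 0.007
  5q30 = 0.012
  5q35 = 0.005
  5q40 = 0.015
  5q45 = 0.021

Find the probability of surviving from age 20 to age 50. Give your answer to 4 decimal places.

Survival from 20 to 50 is the product of surviving each interval: (1 − 0.007) × (1 − 0.007) × (1 − 0.012) × (1 − 0.005) × (1 − 0.015) × (1 − 0.021).
= 0.993 × 0.993 × 0.988 × 0.995 × 0.985 × 0.979 = 0.934754.

0.9348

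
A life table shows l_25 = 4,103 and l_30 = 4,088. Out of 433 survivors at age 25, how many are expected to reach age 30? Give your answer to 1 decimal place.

431.4

The relevant probability is 4,088/4,103 = 0.996344.
Expected number = 433 × 0.996344 = 431.4.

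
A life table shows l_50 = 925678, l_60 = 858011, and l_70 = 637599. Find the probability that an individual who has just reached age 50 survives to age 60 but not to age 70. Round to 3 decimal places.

We want 10|10q50 = (l_60 − l_70)/l_50.
This is the probability of reaching 60 but not 70, conditional on being alive at 50: (l_60 − l_70) / l_50.
= (858011 − 637599) / 925678 = 220412 / 925678 = 0.238109.

0.238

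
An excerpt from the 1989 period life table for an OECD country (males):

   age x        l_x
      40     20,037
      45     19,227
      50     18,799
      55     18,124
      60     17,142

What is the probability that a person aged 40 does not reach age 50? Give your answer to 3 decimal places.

P(die before 50 | alive at 40) = 1 − l_50/l_40 = 1 − 18,799/20,037 = (1,238)/20,037 = 0.061786.

0.062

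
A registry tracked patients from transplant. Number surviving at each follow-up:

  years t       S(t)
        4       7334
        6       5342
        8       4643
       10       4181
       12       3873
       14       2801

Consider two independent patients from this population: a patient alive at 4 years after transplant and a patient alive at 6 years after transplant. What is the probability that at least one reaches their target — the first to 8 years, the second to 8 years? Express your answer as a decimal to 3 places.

0.952

p₁ = S(8)/S(4) = 4643/7334 = 0.633079; p₂ = S(8)/S(6) = 4643/5342 = 0.869150.
P(at least one) = 1 − (1−p₁)(1−p₂) = 1 − 0.366921 × 0.130850 = 0.951988.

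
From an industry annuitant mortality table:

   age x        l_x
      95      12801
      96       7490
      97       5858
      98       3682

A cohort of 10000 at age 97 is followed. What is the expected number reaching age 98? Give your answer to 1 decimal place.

6285.4

The relevant probability is 3682/5858 = 0.628542.
Expected number = 10000 × 0.628542 = 6285.4.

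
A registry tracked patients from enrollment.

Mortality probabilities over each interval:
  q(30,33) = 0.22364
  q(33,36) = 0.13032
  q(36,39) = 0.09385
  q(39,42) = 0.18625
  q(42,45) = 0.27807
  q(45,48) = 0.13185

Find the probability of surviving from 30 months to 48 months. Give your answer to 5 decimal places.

0.31204

P(survive 30→48) = (1 − 0.22364) × (1 − 0.13032) × (1 − 0.09385) × (1 − 0.18625) × (1 − 0.27807) × (1 − 0.13185).
= 0.77636 × 0.86968 × 0.90615 × 0.81375 × 0.72193 × 0.86815 = 0.312035.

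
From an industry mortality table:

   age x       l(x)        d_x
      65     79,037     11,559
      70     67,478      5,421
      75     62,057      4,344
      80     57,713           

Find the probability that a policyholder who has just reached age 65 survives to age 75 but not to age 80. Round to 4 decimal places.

0.0550

This is the probability of reaching 75 but not 80, conditional on being alive at 65: (l(75) − l(80)) / l(65).
= (62,057 − 57,713) / 79,037 = 4,344 / 79,037 = 0.054962.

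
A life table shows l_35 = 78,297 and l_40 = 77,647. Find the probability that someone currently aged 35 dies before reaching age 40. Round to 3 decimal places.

P(die before 40 | alive at 35) = 1 − l_40/l_35 = 1 − 77,647/78,297 = (650)/78,297 = 0.008302.

0.008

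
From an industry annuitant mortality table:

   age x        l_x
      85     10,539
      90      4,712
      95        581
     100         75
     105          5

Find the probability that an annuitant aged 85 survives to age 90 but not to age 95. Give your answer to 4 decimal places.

This is the probability of reaching 90 but not 95, conditional on being alive at 85: (l_90 − l_95) / l_85.
= (4,712 − 581) / 10,539 = 4,131 / 10,539 = 0.391973.

0.3920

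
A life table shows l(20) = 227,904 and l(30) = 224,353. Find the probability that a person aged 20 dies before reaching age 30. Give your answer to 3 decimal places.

P(die before 30 | alive at 20) = 1 − l(30)/l(20) = 1 − 224,353/227,904 = (3,551)/227,904 = 0.015581.

0.016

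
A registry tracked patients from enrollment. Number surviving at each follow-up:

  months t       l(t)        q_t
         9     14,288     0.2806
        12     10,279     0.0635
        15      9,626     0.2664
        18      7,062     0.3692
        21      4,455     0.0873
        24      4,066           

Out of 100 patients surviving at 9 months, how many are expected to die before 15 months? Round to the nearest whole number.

33

The relevant probability is 1 − 9,626/14,288 = 0.326288.
Expected number = 100 × 0.326288 = 33.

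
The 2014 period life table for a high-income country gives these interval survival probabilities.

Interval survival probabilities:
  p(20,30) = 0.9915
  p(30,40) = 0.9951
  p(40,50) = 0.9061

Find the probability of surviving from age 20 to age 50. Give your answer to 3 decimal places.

0.894

The overall survival probability is 0.9915 × 0.9951 × 0.9061.
= 0.893996.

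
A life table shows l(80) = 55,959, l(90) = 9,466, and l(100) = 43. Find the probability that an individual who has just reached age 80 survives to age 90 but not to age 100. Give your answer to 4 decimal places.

This is the probability of reaching 90 but not 100, conditional on being alive at 80: (l(90) − l(100)) / l(80).
= (9,466 − 43) / 55,959 = 9,423 / 55,959 = 0.168391.

0.1684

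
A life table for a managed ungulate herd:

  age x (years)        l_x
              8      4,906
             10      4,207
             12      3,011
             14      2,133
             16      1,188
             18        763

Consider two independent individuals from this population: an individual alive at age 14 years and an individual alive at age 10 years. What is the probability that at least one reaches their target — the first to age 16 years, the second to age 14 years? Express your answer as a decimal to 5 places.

p₁ = l_16/l_14 = 1,188/2,133 = 0.556962; p₂ = l_14/l_10 = 2,133/4,207 = 0.507012.
P(at least one) = 1 − (1−p₁)(1−p₂) = 1 − 0.443038 × 0.492988 = 0.781588.

0.78159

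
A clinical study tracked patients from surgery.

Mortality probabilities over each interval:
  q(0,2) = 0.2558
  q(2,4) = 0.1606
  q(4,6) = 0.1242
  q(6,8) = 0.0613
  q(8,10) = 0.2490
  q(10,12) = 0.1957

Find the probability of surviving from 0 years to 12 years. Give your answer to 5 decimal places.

The overall survival probability is (1 − 0.2558) × (1 − 0.1606) × (1 − 0.1242) × (1 − 0.0613) × (1 − 0.2490) × (1 − 0.1957).
= 0.7442 × 0.8394 × 0.8758 × 0.9387 × 0.7510 × 0.8043 = 0.310205.

0.31020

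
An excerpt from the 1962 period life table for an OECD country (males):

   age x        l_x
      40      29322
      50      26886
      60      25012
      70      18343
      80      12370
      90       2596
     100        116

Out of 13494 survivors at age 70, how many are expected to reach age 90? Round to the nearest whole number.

The relevant probability is 2596/18343 = 0.141525.
Expected number = 13494 × 0.141525 = 1910.

1910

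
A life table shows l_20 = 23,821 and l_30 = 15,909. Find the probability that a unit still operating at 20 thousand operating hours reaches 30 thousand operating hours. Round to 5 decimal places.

The conditional survival probability is l_30/l_20 = 15,909/23,821 = 0.667856.

0.66786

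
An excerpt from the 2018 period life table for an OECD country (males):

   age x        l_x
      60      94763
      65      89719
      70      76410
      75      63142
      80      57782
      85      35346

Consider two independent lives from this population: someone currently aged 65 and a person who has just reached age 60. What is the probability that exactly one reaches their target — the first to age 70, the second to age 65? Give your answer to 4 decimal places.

p₁ = l_70/l_65 = 76410/89719 = 0.851659; p₂ = l_65/l_60 = 89719/94763 = 0.946772.
P(exactly one) = p₁(1−p₂) + (1−p₁)p₂ = 0.045332 + 0.140445 = 0.185777.

0.1858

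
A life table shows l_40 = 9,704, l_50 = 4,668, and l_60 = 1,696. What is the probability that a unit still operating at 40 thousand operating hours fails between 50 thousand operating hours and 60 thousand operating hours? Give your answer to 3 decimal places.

0.306

This is the probability of reaching 50 but not 60, conditional on being operational at 40: (l_50 − l_60) / l_40.
= (4,668 − 1,696) / 9,704 = 2,972 / 9,704 = 0.306265.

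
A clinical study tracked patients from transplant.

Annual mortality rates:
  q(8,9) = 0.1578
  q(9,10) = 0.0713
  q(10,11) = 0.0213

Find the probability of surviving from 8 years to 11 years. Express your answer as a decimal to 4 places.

0.7655

The overall survival probability is (1 − 0.1578) × (1 − 0.0713) × (1 − 0.0213).
= 0.8422 × 0.9287 × 0.9787 = 0.765491.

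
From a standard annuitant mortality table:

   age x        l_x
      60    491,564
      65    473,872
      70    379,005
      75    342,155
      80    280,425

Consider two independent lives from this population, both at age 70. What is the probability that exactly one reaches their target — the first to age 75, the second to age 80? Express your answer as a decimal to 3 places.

p₁ = l_75/l_70 = 342,155/379,005 = 0.902772; p₂ = l_80/l_70 = 280,425/379,005 = 0.739898.
P(exactly one) = p₁(1−p₂) + (1−p₁)p₂ = 0.234813 + 0.071939 = 0.306752.

0.307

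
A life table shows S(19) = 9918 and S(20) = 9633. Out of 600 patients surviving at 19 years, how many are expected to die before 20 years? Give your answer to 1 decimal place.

17.2

The relevant probability is 1 − 9633/9918 = 0.028736.
Expected number = 600 × 0.028736 = 17.2.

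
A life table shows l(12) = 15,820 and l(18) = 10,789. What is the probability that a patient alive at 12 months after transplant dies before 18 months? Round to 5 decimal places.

0.31802

P(die before 18 | alive at 12) = 1 − l(18)/l(12) = 1 − 10,789/15,820 = (5,031)/15,820 = 0.318015.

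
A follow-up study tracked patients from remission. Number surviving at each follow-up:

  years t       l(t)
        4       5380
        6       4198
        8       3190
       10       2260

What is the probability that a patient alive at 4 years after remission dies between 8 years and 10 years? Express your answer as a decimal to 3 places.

0.173

This is the probability of reaching 8 but not 10, conditional on being alive at 4: (l(8) − l(10)) / l(4).
= (3190 − 2260) / 5380 = 930 / 5380 = 0.172862.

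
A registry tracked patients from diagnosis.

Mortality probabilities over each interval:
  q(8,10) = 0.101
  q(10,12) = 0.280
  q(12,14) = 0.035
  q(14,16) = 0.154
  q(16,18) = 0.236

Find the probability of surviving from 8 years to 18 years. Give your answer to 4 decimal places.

0.4037

The overall survival probability is (1 − 0.101) × (1 − 0.280) × (1 − 0.035) × (1 − 0.154) × (1 − 0.236).
= 0.899 × 0.720 × 0.965 × 0.846 × 0.764 = 0.403723.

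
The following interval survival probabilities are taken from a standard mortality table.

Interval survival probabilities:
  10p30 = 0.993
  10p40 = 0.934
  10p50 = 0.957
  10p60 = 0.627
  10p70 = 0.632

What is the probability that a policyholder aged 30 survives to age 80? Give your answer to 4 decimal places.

Survival from 30 to 80 is the product of surviving each interval: 0.993 × 0.934 × 0.957 × 0.627 × 0.632.
= 0.351716.

0.3517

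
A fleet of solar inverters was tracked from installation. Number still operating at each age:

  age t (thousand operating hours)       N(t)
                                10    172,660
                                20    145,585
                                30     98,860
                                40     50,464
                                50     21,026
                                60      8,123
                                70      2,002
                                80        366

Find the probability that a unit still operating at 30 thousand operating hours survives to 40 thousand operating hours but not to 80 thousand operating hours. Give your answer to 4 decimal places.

0.5068

This is the probability of reaching 40 but not 80, conditional on being operational at 30: (N(40) − N(80)) / N(30).
= (50,464 − 366) / 98,860 = 50,098 / 98,860 = 0.506757.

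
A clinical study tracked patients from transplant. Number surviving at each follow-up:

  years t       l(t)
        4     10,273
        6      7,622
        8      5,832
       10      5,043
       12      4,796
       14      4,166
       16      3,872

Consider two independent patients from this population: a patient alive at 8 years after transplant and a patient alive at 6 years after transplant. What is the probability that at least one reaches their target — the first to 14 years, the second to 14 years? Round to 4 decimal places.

0.8705

p₁ = l(14)/l(8) = 4,166/5,832 = 0.714335; p₂ = l(14)/l(6) = 4,166/7,622 = 0.546576.
P(at least one) = 1 − (1−p₁)(1−p₂) = 1 − 0.285665 × 0.453424 = 0.870473.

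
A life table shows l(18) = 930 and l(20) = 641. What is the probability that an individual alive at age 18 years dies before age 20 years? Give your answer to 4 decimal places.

0.3108

P(die before 20 | alive at 18) = 1 − l(20)/l(18) = 1 − 641/930 = (289)/930 = 0.310753.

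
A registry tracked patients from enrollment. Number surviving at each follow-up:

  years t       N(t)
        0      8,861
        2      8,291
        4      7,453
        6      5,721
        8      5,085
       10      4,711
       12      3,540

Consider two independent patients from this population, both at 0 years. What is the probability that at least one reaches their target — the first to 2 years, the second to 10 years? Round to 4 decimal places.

p₁ = N(2)/N(0) = 8,291/8,861 = 0.935673; p₂ = N(10)/N(0) = 4,711/8,861 = 0.531656.
P(at least one) = 1 − (1−p₁)(1−p₂) = 1 − 0.064327 × 0.468344 = 0.969873.

0.9699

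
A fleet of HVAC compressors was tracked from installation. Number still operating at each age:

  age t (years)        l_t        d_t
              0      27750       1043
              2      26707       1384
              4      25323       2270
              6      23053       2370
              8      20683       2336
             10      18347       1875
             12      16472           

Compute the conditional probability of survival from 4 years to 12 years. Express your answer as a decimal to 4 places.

0.6505

The conditional survival probability is l_12/l_4 = 16472/25323 = 0.650476.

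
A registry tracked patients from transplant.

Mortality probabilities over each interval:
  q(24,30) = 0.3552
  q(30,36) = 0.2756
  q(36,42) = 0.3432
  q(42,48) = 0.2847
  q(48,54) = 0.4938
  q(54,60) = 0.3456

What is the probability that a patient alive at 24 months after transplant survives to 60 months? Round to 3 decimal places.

0.073

Survival from 24 to 60 is the product of surviving each interval: (1 − 0.3552) × (1 − 0.2756) × (1 − 0.3432) × (1 − 0.2847) × (1 − 0.4938) × (1 − 0.3456).
= 0.6448 × 0.7244 × 0.6568 × 0.7153 × 0.5062 × 0.6544 = 0.072693.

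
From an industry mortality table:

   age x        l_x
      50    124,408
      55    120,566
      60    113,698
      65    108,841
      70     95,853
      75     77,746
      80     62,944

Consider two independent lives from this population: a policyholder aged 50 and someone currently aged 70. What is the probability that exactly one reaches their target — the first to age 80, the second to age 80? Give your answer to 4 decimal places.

0.4981

p₁ = l_80/l_50 = 62,944/124,408 = 0.505948; p₂ = l_80/l_70 = 62,944/95,853 = 0.656672.
P(exactly one) = p₁(1−p₂) + (1−p₁)p₂ = 0.173706 + 0.324430 = 0.498136.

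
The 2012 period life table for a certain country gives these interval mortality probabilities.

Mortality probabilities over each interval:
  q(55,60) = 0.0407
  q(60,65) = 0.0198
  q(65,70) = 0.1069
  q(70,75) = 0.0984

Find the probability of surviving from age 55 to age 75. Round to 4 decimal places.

Chaining the interval survival probabilities: (1 − 0.0407) × (1 − 0.0198) × (1 − 0.1069) × (1 − 0.0984).
= 0.9593 × 0.9802 × 0.8931 × 0.9016 = 0.757152.

0.7572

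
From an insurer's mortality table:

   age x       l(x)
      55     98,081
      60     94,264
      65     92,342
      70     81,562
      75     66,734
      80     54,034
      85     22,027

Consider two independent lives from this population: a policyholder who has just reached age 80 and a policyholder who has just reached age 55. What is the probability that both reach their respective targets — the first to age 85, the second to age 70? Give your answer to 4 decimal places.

p₁ = l(85)/l(80) = 22,027/54,034 = 0.407651; p₂ = l(70)/l(55) = 81,562/98,081 = 0.831578.
P(both) = p₁ × p₂ = 0.407651 × 0.831578 = 0.338994.

0.3390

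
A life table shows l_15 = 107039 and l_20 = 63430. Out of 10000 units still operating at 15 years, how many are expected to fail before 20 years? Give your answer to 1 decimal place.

The relevant probability is 1 − 63430/107039 = 0.407412.
Expected number = 10000 × 0.407412 = 4074.1.

4074.1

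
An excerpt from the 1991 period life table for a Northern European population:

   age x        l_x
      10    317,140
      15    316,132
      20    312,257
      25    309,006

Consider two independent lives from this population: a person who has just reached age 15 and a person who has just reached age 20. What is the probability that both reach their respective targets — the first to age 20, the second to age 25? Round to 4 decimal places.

p₁ = l_20/l_15 = 312,257/316,132 = 0.987742; p₂ = l_25/l_20 = 309,006/312,257 = 0.989589.
P(both) = p₁ × p₂ = 0.987742 × 0.989589 = 0.977459.

0.9775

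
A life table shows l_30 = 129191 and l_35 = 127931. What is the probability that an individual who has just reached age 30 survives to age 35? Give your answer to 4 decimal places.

0.9902

We want 5p30 = l_35/l_30.
The conditional survival probability is l_35/l_30 = 127931/129191 = 0.990247.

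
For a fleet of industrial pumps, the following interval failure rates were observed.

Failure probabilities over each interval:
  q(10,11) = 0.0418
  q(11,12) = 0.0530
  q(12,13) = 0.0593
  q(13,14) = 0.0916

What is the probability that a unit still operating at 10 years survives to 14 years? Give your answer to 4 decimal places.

Survival from 10 to 14 is the product of surviving each interval: (1 − 0.0418) × (1 − 0.0530) × (1 − 0.0593) × (1 − 0.0916).
= 0.9582 × 0.9470 × 0.9407 × 0.9084 = 0.775415.

0.7754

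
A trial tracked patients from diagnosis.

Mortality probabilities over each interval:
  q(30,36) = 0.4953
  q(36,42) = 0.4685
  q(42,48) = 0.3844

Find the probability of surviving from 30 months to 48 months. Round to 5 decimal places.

0.16513

P(survive 30→48) = (1 − 0.4953) × (1 − 0.4685) × (1 − 0.3844).
= 0.5047 × 0.5315 × 0.6156 = 0.165133.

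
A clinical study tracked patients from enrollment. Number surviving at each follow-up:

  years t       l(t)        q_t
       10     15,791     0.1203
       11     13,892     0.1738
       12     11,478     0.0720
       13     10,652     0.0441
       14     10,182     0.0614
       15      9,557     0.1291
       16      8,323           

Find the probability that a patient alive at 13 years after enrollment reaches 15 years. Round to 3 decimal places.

0.897

The conditional survival probability is l(15)/l(13) = 9,557/10,652 = 0.897202.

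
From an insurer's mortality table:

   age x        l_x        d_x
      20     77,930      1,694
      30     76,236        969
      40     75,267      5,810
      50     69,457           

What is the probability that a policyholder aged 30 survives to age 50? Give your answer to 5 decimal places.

0.91108

We want 20p30 = l_50/l_30.
The conditional survival probability is l_50/l_30 = 69,457/76,236 = 0.911079.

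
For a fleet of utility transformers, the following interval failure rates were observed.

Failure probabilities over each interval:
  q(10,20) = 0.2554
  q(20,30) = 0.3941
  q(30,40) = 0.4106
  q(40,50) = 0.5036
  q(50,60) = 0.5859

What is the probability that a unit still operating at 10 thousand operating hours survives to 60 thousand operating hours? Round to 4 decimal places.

The overall survival probability is (1 − 0.2554) × (1 − 0.3941) × (1 − 0.4106) × (1 − 0.5036) × (1 − 0.5859).
= 0.7446 × 0.6059 × 0.5894 × 0.4964 × 0.4141 = 0.054660.

0.0547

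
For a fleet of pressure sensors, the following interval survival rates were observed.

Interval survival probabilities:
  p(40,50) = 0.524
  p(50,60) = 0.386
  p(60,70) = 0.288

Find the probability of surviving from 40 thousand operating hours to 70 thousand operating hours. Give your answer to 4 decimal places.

0.0583

P(survive 40→70) = 0.524 × 0.386 × 0.288.
= 0.058252.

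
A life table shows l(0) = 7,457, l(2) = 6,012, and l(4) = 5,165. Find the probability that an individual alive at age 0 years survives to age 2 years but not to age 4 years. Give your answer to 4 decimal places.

0.1136

This is the probability of reaching 2 but not 4, conditional on being alive at 0: (l(2) − l(4)) / l(0).
= (6,012 − 5,165) / 7,457 = 847 / 7,457 = 0.113585.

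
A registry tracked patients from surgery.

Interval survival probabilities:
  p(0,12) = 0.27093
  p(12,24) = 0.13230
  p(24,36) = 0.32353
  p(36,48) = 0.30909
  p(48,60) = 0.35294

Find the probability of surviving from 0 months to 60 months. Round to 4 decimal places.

Chaining the interval survival probabilities: 0.27093 × 0.13230 × 0.32353 × 0.30909 × 0.35294.
= 0.001265.

0.0013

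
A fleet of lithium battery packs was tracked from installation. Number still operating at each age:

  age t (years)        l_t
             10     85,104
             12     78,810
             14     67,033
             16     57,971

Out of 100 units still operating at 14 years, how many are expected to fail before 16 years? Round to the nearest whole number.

14

The relevant probability is 1 − 57,971/67,033 = 0.135187.
Expected number = 100 × 0.135187 = 14.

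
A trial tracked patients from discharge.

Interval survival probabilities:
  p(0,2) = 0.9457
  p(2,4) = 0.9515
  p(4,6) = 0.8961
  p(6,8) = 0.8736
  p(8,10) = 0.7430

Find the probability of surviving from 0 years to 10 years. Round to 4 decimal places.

Survival from 0 to 10 is the product of surviving each interval: 0.9457 × 0.9515 × 0.8961 × 0.8736 × 0.7430.
= 0.523384.

0.5234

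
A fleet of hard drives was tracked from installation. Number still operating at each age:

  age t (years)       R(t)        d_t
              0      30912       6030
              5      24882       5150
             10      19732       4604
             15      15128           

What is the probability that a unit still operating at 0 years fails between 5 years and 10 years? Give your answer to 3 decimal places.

This is the probability of reaching 5 but not 10, conditional on being operational at 0: (R(5) − R(10)) / R(0).
= (24882 − 19732) / 30912 = 5150 / 30912 = 0.166602.

0.167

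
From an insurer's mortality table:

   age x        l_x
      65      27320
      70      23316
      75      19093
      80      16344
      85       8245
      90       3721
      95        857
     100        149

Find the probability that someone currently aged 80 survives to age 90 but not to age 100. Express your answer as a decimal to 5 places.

We want 10|10q80 = (l_90 − l_100)/l_80.
This is the probability of reaching 90 but not 100, conditional on being alive at 80: (l_90 − l_100) / l_80.
= (3721 − 149) / 16344 = 3572 / 16344 = 0.218551.

0.21855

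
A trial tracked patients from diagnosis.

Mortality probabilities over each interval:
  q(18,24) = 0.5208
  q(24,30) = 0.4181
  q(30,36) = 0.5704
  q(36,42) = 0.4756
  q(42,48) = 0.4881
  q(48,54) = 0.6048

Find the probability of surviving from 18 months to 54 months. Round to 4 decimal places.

The overall survival probability is (1 − 0.5208) × (1 − 0.4181) × (1 − 0.5704) × (1 − 0.4756) × (1 − 0.4881) × (1 − 0.6048).
= 0.4792 × 0.5819 × 0.4296 × 0.5244 × 0.5119 × 0.3952 = 0.012708.

0.0127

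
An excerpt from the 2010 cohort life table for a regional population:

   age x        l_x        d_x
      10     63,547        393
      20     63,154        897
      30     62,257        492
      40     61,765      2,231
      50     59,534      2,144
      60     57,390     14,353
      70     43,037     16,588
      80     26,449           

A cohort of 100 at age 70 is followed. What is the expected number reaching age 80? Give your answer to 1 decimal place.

The relevant probability is 26,449/43,037 = 0.614564.
Expected number = 100 × 0.614564 = 61.5.

61.5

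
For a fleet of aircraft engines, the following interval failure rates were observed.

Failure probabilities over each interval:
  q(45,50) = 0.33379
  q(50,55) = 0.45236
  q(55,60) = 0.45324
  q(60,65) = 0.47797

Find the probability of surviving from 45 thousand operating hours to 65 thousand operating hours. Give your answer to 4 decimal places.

0.1041

P(survive 45→65) = (1 − 0.33379) × (1 − 0.45236) × (1 − 0.45324) × (1 − 0.47797).
= 0.66621 × 0.54764 × 0.54676 × 0.52203 = 0.104135.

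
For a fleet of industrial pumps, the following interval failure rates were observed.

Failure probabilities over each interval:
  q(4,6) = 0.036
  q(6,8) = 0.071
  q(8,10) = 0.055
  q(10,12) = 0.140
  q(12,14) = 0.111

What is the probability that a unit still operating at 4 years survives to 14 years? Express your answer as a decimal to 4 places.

P(survive 4→14) = (1 − 0.036) × (1 − 0.071) × (1 − 0.055) × (1 − 0.140) × (1 − 0.111).
= 0.964 × 0.929 × 0.945 × 0.860 × 0.889 = 0.647031.

0.6470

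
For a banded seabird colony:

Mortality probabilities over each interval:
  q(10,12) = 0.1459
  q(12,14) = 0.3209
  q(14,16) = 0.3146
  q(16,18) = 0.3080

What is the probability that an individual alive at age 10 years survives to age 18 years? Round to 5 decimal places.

The overall survival probability is (1 − 0.1459) × (1 − 0.3209) × (1 − 0.3146) × (1 − 0.3080).
= 0.8541 × 0.6791 × 0.6854 × 0.6920 = 0.275101.

0.27510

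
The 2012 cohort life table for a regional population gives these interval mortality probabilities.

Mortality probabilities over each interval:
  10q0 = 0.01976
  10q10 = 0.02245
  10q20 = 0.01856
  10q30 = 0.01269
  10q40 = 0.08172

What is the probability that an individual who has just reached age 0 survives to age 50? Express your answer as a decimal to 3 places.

0.853

Survival from 0 to 50 is the product of surviving each interval: (1 − 0.01976) × (1 − 0.02245) × (1 − 0.01856) × (1 − 0.01269) × (1 − 0.08172).
= 0.98024 × 0.97755 × 0.98144 × 0.98731 × 0.91828 = 0.852636.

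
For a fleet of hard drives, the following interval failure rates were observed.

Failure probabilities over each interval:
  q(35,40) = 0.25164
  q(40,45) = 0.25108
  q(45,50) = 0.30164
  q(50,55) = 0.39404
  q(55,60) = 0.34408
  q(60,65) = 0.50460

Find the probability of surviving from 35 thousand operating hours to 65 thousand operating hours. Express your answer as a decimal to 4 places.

0.0771

Survival from 35 to 65 is the product of surviving each interval: (1 − 0.25164) × (1 − 0.25108) × (1 − 0.30164) × (1 − 0.39404) × (1 − 0.34408) × (1 − 0.50460).
= 0.74836 × 0.74892 × 0.69836 × 0.60596 × 0.65592 × 0.49540 = 0.077068.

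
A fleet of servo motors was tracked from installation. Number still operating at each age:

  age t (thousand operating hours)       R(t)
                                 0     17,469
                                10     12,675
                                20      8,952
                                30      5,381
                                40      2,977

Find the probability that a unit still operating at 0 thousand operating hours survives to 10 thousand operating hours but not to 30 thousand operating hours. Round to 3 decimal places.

This is the probability of reaching 10 but not 30, conditional on being operational at 0: (R(10) − R(30)) / R(0).
= (12,675 − 5,381) / 17,469 = 7,294 / 17,469 = 0.417540.

0.418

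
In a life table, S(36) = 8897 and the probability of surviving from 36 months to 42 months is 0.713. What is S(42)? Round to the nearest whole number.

S(42) = S(36) × p = 8897 × 0.713 = 6344.

6344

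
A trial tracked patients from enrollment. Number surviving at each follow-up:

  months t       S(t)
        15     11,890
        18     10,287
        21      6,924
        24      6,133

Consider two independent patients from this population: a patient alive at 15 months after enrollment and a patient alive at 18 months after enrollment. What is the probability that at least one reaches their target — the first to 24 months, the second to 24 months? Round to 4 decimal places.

0.8045

p₁ = S(24)/S(15) = 6,133/11,890 = 0.515812; p₂ = S(24)/S(18) = 6,133/10,287 = 0.596189.
P(at least one) = 1 − (1−p₁)(1−p₂) = 1 − 0.484188 × 0.403811 = 0.804480.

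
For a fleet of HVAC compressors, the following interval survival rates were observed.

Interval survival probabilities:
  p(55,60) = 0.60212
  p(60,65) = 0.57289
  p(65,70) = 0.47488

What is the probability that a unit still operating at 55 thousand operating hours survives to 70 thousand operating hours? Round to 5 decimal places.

Survival from 55 to 70 is the product of surviving each interval: 0.60212 × 0.57289 × 0.47488.
= 0.163809.

0.16381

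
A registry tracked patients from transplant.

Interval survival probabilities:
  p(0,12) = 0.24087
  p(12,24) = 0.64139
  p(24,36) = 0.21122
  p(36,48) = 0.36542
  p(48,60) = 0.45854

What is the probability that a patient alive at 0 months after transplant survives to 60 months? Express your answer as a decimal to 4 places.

Survival from 0 to 60 is the product of surviving each interval: 0.24087 × 0.64139 × 0.21122 × 0.36542 × 0.45854.
= 0.005468.

0.0055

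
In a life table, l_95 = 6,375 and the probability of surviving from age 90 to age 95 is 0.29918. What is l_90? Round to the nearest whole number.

21308

l_90 = l_95 / p = 6,375 / 0.29918 = 21308.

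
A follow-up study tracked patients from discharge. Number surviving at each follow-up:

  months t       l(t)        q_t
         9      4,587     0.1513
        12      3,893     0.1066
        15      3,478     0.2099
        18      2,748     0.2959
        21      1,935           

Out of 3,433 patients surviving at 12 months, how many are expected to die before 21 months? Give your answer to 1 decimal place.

The relevant probability is 1 − 1,935/3,893 = 0.502954.
Expected number = 3,433 × 0.502954 = 1726.6.

1726.6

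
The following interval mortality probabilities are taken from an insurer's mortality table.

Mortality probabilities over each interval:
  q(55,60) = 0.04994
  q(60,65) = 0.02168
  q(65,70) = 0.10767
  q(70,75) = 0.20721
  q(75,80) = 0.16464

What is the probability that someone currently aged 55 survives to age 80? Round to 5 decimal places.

Chaining the interval survival probabilities: (1 − 0.04994) × (1 − 0.02168) × (1 − 0.10767) × (1 − 0.20721) × (1 − 0.16464).
= 0.95006 × 0.97832 × 0.89233 × 0.79279 × 0.83536 = 0.549274.

0.54927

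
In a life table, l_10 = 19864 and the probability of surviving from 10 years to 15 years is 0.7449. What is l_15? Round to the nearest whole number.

14797

l_15 = l_10 × p = 19864 × 0.7449 = 14797.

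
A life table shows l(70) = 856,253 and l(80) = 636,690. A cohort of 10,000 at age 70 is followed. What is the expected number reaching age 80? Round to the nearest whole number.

The relevant probability is 636,690/856,253 = 0.743577.
Expected number = 10,000 × 0.743577 = 7436.

7436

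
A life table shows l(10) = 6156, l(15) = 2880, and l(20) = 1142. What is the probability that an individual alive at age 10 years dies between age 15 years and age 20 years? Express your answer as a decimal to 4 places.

This is the probability of reaching 15 but not 20, conditional on being alive at 10: (l(15) − l(20)) / l(10).
= (2880 − 1142) / 6156 = 1738 / 6156 = 0.282326.

0.2823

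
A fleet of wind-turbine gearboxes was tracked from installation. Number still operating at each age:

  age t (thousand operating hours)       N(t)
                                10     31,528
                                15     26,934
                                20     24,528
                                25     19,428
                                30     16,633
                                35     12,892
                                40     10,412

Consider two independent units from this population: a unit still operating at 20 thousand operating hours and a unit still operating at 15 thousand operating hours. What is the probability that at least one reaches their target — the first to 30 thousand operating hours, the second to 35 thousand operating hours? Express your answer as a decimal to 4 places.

0.8322

p₁ = N(30)/N(20) = 16,633/24,528 = 0.678123; p₂ = N(35)/N(15) = 12,892/26,934 = 0.478652.
P(at least one) = 1 − (1−p₁)(1−p₂) = 1 − 0.321877 × 0.521348 = 0.832190.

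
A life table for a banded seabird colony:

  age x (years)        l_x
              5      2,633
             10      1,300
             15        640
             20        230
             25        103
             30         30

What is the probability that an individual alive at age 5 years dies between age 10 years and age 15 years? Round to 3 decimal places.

0.251

This is the probability of reaching 10 but not 15, conditional on being alive at 5: (l_10 − l_15) / l_5.
= (1,300 − 640) / 2,633 = 660 / 2,633 = 0.250665.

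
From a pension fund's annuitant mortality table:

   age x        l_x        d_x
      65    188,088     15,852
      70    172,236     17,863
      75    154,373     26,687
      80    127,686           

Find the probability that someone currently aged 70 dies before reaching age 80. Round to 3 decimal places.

0.259

P(die before 80 | alive at 70) = 1 − l_80/l_70 = 1 − 127,686/172,236 = (44,550)/172,236 = 0.258657.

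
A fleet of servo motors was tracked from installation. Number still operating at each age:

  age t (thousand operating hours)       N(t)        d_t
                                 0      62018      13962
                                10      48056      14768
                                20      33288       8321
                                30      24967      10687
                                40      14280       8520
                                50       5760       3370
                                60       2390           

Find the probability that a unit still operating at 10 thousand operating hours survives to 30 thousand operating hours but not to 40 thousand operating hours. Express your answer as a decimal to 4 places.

0.2224

This is the probability of reaching 30 but not 40, conditional on being operational at 10: (N(30) − N(40)) / N(10).
= (24967 − 14280) / 48056 = 10687 / 48056 = 0.222386.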